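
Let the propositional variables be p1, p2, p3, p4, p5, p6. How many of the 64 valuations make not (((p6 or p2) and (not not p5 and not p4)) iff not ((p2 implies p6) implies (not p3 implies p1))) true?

20

Initial set: {not (((p6 or p2) and (not not p5 and not p4)) iff not ((p2 implies p6) implies (not p3 implies p1)))}.
not (((p6 or p2) and (not not p5 and not p4)) iff not ((p2 implies p6) implies (not p3 implies p1))): β-rule — branch into ((p6 or p2) and (not not p5 and not p4)), not not ((p2 implies p6) implies (not p3 implies p1))  //  not ((p6 or p2) and (not not p5 and not p4)), not ((p2 implies p6) implies (not p3 implies p1)).
  branch 1 (add ((p6 or p2) and (not not p5 and not p4)), not not ((p2 implies p6) implies (not p3 implies p1))):
    ((p6 or p2) and (not not p5 and not p4)): α-rule — add (p6 or p2), (not not p5 and not p4).
    (not not p5 and not p4): α-rule — add not not p5, not p4.
    not not p5: drop double negation, giving p5.
    not not ((p2 implies p6) implies (not p3 implies p1)): β-rule — branch into not (p2 implies p6)  //  (not p3 implies p1).
      branch 1.1 (add not (p2 implies p6)):
        not (p2 implies p6): α-rule — add p2, not p6.
        (p6 or p2): β-rule — branch into p6  //  p2.
          branch 1.1.1 (add p6):
            × closes — contains both p6 and not p6.
          branch 1.1.2 (add p2):
            ○ open, literals {p2=true, p4=false, p5=true, p6=false}.
      branch 1.2 (add (not p3 implies p1)):
        (p6 or p2): β-rule — branch into p6  //  p2.
          branch 1.2.1 (add p6):
            (not p3 implies p1): β-rule — branch into not not p3  //  p1.
              branch 1.2.1.1 (add not not p3):
                ○ open, literals {p3=true, p4=false, p5=true, p6=true}.
              branch 1.2.1.2 (add p1):
                ○ open, literals {p1=true, p4=false, p5=true, p6=true}.
          branch 1.2.2 (add p2):
            (not p3 implies p1): β-rule — branch into not not p3  //  p1.
              branch 1.2.2.1 (add not not p3):
                ○ open, literals {p2=true, p3=true, p4=false, p5=true}.
              branch 1.2.2.2 (add p1):
                ○ open, literals {p1=true, p2=true, p4=false, p5=true}.
  branch 2 (add not ((p6 or p2) and (not not p5 and not p4)), not ((p2 implies p6) implies (not p3 implies p1))):
    not ((p2 implies p6) implies (not p3 implies p1)): α-rule — add (p2 implies p6), not (not p3 implies p1).
    not (not p3 implies p1): α-rule — add not p3, not p1.
    not ((p6 or p2) and (not not p5 and not p4)): β-rule — branch into not (p6 or p2)  //  not (not not p5 and not p4).
      branch 2.1 (add not (p6 or p2)):
        not (p6 or p2): α-rule — add not p6, not p2.
        (p2 implies p6): β-rule — branch into not p2  //  p6.
          branch 2.1.1 (add not p2):
            ○ open, literals {p1=false, p2=false, p3=false, p6=false}.
          branch 2.1.2 (add p6):
            × closes — contains both p6 and not p6.
      branch 2.2 (add not (not not p5 and not p4)):
        (p2 implies p6): β-rule — branch into not p2  //  p6.
          branch 2.2.1 (add not p2):
            not (not not p5 and not p4): β-rule — branch into not not not p5  //  not not p4.
              branch 2.2.1.1 (add not not not p5):
                not not not p5: drop double negation, giving not p5.
                ○ open, literals {p1=false, p2=false, p3=false, p5=false}.
              branch 2.2.1.2 (add not not p4):
                ○ open, literals {p1=false, p2=false, p3=false, p4=true}.
          branch 2.2.2 (add p6):
            not (not not p5 and not p4): β-rule — branch into not not not p5  //  not not p4.
              branch 2.2.2.1 (add not not not p5):
                not not not p5: drop double negation, giving not p5.
                ○ open, literals {p1=false, p3=false, p5=false, p6=true}.
              branch 2.2.2.2 (add not not p4):
                ○ open, literals {p1=false, p3=false, p4=true, p6=true}.
2 branches closed, 10 open.
Each open branch fixes some atoms; the unmentioned ones are free. Counting distinct full assignments: branch {p2=true, p4=false, p5=true, p6=false} (p1, p3) contributes 4 new; branch {p3=true, p4=false, p5=true, p6=true} (p1, p2) contributes 4 new; branch {p1=true, p4=false, p5=true, p6=true} (p2, p3) contributes 2 new; branch {p2=true, p3=true, p4=false, p5=true} (p1, p6) contributes 0 new; branch {p1=true, p2=true, p4=false, p5=true} (p3, p6) contributes 0 new; branch {p1=false, p2=false, p3=false, p6=false} (p4, p5) contributes 4 new; branch {p1=false, p2=false, p3=false, p5=false} (p4, p6) contributes 2 new; branch {p1=false, p2=false, p3=false, p4=true} (p5, p6) contributes 1 new; branch {p1=false, p3=false, p5=false, p6=true} (p2, p4) contributes 2 new; branch {p1=false, p3=false, p4=true, p6=true} (p2, p5) contributes 1 new. Total: 20.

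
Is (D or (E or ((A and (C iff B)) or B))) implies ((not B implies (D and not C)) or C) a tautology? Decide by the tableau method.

Assume the negation and expand:
Initial set: {F ((D or (E or ((A and (C iff B)) or B))) implies ((not B implies (D and not C)) or C))}.
F ((D or (E or ((A and (C iff B)) or B))) implies ((not B implies (D and not C)) or C)): α-rule — add T (D or (E or ((A and (C iff B)) or B))), F ((not B implies (D and not C)) or C).
F ((not B implies (D and not C)) or C): α-rule — add F (not B implies (D and not C)), F C.
F (not B implies (D and not C)): α-rule — add T not B, F (D and not C).
T (D or (E or ((A and (C iff B)) or B))): β-rule — branch into T D  //  T (E or ((A and (C iff B)) or B)).
  branch 1 (add T D):
    F (D and not C): β-rule — branch into F D  //  F not C.
      branch 1.1 (add F D):
        × closes — contains both D and not D.
      branch 1.2 (add F not C):
        × closes — contains both C and not C.
  branch 2 (add T (E or ((A and (C iff B)) or B))):
    F (D and not C): β-rule — branch into F D  //  F not C.
      branch 2.1 (add F D):
        T (E or ((A and (C iff B)) or B)): β-rule — branch into T E  //  T ((A and (C iff B)) or B).
          branch 2.1.1 (add T E):
            ○ open, literals {B=false, C=false, D=false, E=true}.
          branch 2.1.2 (add T ((A and (C iff B)) or B)):
            T ((A and (C iff B)) or B): β-rule — branch into T (A and (C iff B))  //  T B.
              branch 2.1.2.1 (add T (A and (C iff B))):
                T (A and (C iff B)): α-rule — add T A, T (C iff B).
                T (C iff B): β-rule — branch into T C, T B  //  F C, F B.
                  branch 2.1.2.1.1 (add T C, T B):
                    × closes — contains both C and not C.
                  branch 2.1.2.1.2 (add F C, F B):
                    ○ open, literals {A=true, B=false, C=false, D=false}.
              branch 2.1.2.2 (add T B):
                × closes — contains both B and not B.
      branch 2.2 (add F not C):
        × closes — contains both C and not C.
5 branches closed, 2 open.
An open branch gives a countermodel: B=false, C=false, D=false, E=true (unmentioned atoms arbitrary); under it the original formula is false.

Not valid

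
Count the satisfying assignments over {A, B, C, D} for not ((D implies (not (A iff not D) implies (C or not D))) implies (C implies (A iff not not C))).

4

Initial set: {not ((D implies (not (A iff not D) implies (C or not D))) implies (C implies (A iff not not C)))}.
not ((D implies (not (A iff not D) implies (C or not D))) implies (C implies (A iff not not C))): α-rule — add (D implies (not (A iff not D) implies (C or not D))), not (C implies (A iff not not C)).
not (C implies (A iff not not C)): α-rule — add C, not (A iff not not C).
(D implies (not (A iff not D) implies (C or not D))): β-rule — branch into not D  //  (not (A iff not D) implies (C or not D)).
  branch 1 (add not D):
    not (A iff not not C): β-rule — branch into A, not not not C  //  not A, not not C.
      branch 1.1 (add A, not not not C):
        not not not C: drop double negation, giving not C.
        × closes — contains both C and not C.
      branch 1.2 (add not A, not not C):
        not not C: drop double negation, giving C.
        ○ open, literals {A=0, C=1, D=0}.
  branch 2 (add (not (A iff not D) implies (C or not D))):
    not (A iff not not C): β-rule — branch into A, not not not C  //  not A, not not C.
      branch 2.1 (add A, not not not C):
        not not not C: drop double negation, giving not C.
        × closes — contains both C and not C.
      branch 2.2 (add not A, not not C):
        not not C: drop double negation, giving C.
        (not (A iff not D) implies (C or not D)): β-rule — branch into not not (A iff not D)  //  (C or not D).
          branch 2.2.1 (add not not (A iff not D)):
            not not (A iff not D): β-rule — branch into A, not D  //  not A, not not D.
              branch 2.2.1.1 (add A, not D):
                × closes — contains both A and not A.
              branch 2.2.1.2 (add not A, not not D):
                ○ open, literals {A=0, C=1, D=1}.
          branch 2.2.2 (add (C or not D)):
            (C or not D): β-rule — branch into C  //  not D.
              branch 2.2.2.1 (add C):
                ○ open, literals {A=0, C=1}.
              branch 2.2.2.2 (add not D):
                ○ open, literals {A=0, C=1, D=0}.
3 branches closed, 4 open.
Each open branch fixes some atoms; the unmentioned ones are free. Counting distinct full assignments: branch {A=0, C=1, D=0} (B) contributes 2 new; branch {A=0, C=1, D=1} (B) contributes 2 new; branch {A=0, C=1} (B, D) contributes 0 new; branch {A=0, C=1, D=0} (B) contributes 0 new. Total: 4.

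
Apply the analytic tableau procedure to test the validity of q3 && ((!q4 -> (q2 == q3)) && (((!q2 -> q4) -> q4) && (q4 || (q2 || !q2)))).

Assume the negation and expand:
Initial set: {F (q3 && ((!q4 -> (q2 == q3)) && (((!q2 -> q4) -> q4) && (q4 || (q2 || !q2)))))}.
F (q3 && ((!q4 -> (q2 == q3)) && (((!q2 -> q4) -> q4) && (q4 || (q2 || !q2))))): β-rule — branch into F q3  //  F ((!q4 -> (q2 == q3)) && (((!q2 -> q4) -> q4) && (q4 || (q2 || !q2)))).
  branch 1 (add F q3):
    ○ open, literals {q3=F}.
  branch 2 (add F ((!q4 -> (q2 == q3)) && (((!q2 -> q4) -> q4) && (q4 || (q2 || !q2))))):
    F ((!q4 -> (q2 == q3)) && (((!q2 -> q4) -> q4) && (q4 || (q2 || !q2)))): β-rule — branch into F (!q4 -> (q2 == q3))  //  F (((!q2 -> q4) -> q4) && (q4 || (q2 || !q2))).
      branch 2.1 (add F (!q4 -> (q2 == q3))):
        F (!q4 -> (q2 == q3)): α-rule — add T !q4, F (q2 == q3).
        F (q2 == q3): β-rule — branch into T q2, F q3  //  F q2, T q3.
          branch 2.1.1 (add T q2, F q3):
            ○ open, literals {q2=T, q3=F, q4=F}.
          branch 2.1.2 (add F q2, T q3):
            ○ open, literals {q2=F, q3=T, q4=F}.
      branch 2.2 (add F (((!q2 -> q4) -> q4) && (q4 || (q2 || !q2)))):
        F (((!q2 -> q4) -> q4) && (q4 || (q2 || !q2))): β-rule — branch into F ((!q2 -> q4) -> q4)  //  F (q4 || (q2 || !q2)).
          branch 2.2.1 (add F ((!q2 -> q4) -> q4)):
            F ((!q2 -> q4) -> q4): α-rule — add T (!q2 -> q4), F q4.
            T (!q2 -> q4): β-rule — branch into F !q2  //  T q4.
              branch 2.2.1.1 (add F !q2):
                ○ open, literals {q2=T, q4=F}.
              branch 2.2.1.2 (add T q4):
                × closes — contains both q4 and !q4.
          branch 2.2.2 (add F (q4 || (q2 || !q2))):
            F (q4 || (q2 || !q2)): α-rule — add F q4, F (q2 || !q2).
            F (q2 || !q2): α-rule — add F q2, F !q2.
            × closes — contains both q2 and !q2.
2 branches closed, 4 open.
An open branch gives a countermodel: q3=F (unmentioned atoms arbitrary); under it the original formula is false.

Not valid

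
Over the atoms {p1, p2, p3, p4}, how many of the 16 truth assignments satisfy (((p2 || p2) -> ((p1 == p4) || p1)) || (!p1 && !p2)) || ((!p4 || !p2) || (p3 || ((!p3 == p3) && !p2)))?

Initial set: {((((p2 || p2) -> ((p1 == p4) || p1)) || (!p1 && !p2)) || ((!p4 || !p2) || (p3 || ((!p3 == p3) && !p2))))}.
((((p2 || p2) -> ((p1 == p4) || p1)) || (!p1 && !p2)) || ((!p4 || !p2) || (p3 || ((!p3 == p3) && !p2)))): β-rule — branch into (((p2 || p2) -> ((p1 == p4) || p1)) || (!p1 && !p2))  //  ((!p4 || !p2) || (p3 || ((!p3 == p3) && !p2))).
  branch 1 (add (((p2 || p2) -> ((p1 == p4) || p1)) || (!p1 && !p2))):
    (((p2 || p2) -> ((p1 == p4) || p1)) || (!p1 && !p2)): β-rule — branch into ((p2 || p2) -> ((p1 == p4) || p1))  //  (!p1 && !p2).
      branch 1.1 (add ((p2 || p2) -> ((p1 == p4) || p1))):
        ((p2 || p2) -> ((p1 == p4) || p1)): β-rule — branch into !(p2 || p2)  //  ((p1 == p4) || p1).
          branch 1.1.1 (add !(p2 || p2)):
            !(p2 || p2): α-rule — add !p2, !p2.
            ○ open, literals {p2=F}.
          branch 1.1.2 (add ((p1 == p4) || p1)):
            ((p1 == p4) || p1): β-rule — branch into (p1 == p4)  //  p1.
              branch 1.1.2.1 (add (p1 == p4)):
                (p1 == p4): β-rule — branch into p1, p4  //  !p1, !p4.
                  branch 1.1.2.1.1 (add p1, p4):
                    ○ open, literals {p1=T, p4=T}.
                  branch 1.1.2.1.2 (add !p1, !p4):
                    ○ open, literals {p1=F, p4=F}.
              branch 1.1.2.2 (add p1):
                ○ open, literals {p1=T}.
      branch 1.2 (add (!p1 && !p2)):
        (!p1 && !p2): α-rule — add !p1, !p2.
        ○ open, literals {p1=F, p2=F}.
  branch 2 (add ((!p4 || !p2) || (p3 || ((!p3 == p3) && !p2)))):
    ((!p4 || !p2) || (p3 || ((!p3 == p3) && !p2))): β-rule — branch into (!p4 || !p2)  //  (p3 || ((!p3 == p3) && !p2)).
      branch 2.1 (add (!p4 || !p2)):
        (!p4 || !p2): β-rule — branch into !p4  //  !p2.
          branch 2.1.1 (add !p4):
            ○ open, literals {p4=F}.
          branch 2.1.2 (add !p2):
            ○ open, literals {p2=F}.
      branch 2.2 (add (p3 || ((!p3 == p3) && !p2))):
        (p3 || ((!p3 == p3) && !p2)): β-rule — branch into p3  //  ((!p3 == p3) && !p2).
          branch 2.2.1 (add p3):
            ○ open, literals {p3=T}.
          branch 2.2.2 (add ((!p3 == p3) && !p2)):
            ((!p3 == p3) && !p2): α-rule — add (!p3 == p3), !p2.
            (!p3 == p3): β-rule — branch into !p3, p3  //  !!p3, !p3.
              branch 2.2.2.1 (add !p3, p3):
                × closes — contains both p3 and !p3.
              branch 2.2.2.2 (add !!p3, !p3):
                × closes — contains both p3 and !p3.
2 branches closed, 8 open.
Each open branch fixes some atoms; the unmentioned ones are free. Counting distinct full assignments: branch {p2=F} (p1, p3, p4) contributes 8 new; branch {p1=T, p4=T} (p2, p3) contributes 2 new; branch {p1=F, p4=F} (p2, p3) contributes 2 new; branch {p1=T} (p2, p3, p4) contributes 2 new; branch {p1=F, p2=F} (p3, p4) contributes 0 new; branch {p4=F} (p1, p2, p3) contributes 0 new; branch {p2=F} (p1, p3, p4) contributes 0 new; branch {p3=T} (p1, p2, p4) contributes 1 new. Total: 15.

15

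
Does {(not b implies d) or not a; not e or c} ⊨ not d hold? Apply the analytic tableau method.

No

Initial set: {T ((not b implies d) or not a); T (not e or c); F not d}.
T ((not b implies d) or not a): β-rule — branch into T (not b implies d)  //  T not a.
  branch 1 (add T (not b implies d)):
    T (not e or c): β-rule — branch into T not e  //  T c.
      branch 1.1 (add T not e):
        T (not b implies d): β-rule — branch into F not b  //  T d.
          branch 1.1.1 (add F not b):
            ○ open, literals {b=1, d=1, e=0}.
          branch 1.1.2 (add T d):
            ○ open, literals {d=1, e=0}.
      branch 1.2 (add T c):
        T (not b implies d): β-rule — branch into F not b  //  T d.
          branch 1.2.1 (add F not b):
            ○ open, literals {b=1, c=1, d=1}.
          branch 1.2.2 (add T d):
            ○ open, literals {c=1, d=1}.
  branch 2 (add T not a):
    T (not e or c): β-rule — branch into T not e  //  T c.
      branch 2.1 (add T not e):
        ○ open, literals {a=0, d=1, e=0}.
      branch 2.2 (add T c):
        ○ open, literals {a=0, c=1, d=1}.
0 branches closed, 6 open.
An open branch gives a countermodel: b=1, d=1, e=0 (unmentioned atoms arbitrary); the premises hold there but the conclusion fails.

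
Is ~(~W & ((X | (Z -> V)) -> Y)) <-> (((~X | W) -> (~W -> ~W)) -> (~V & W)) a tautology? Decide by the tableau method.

Assume the negation and expand:
Initial set: {~(~(~W & ((X | (Z -> V)) -> Y)) <-> (((~X | W) -> (~W -> ~W)) -> (~V & W)))}.
~(~(~W & ((X | (Z -> V)) -> Y)) <-> (((~X | W) -> (~W -> ~W)) -> (~V & W))): β-rule — branch into ~(~W & ((X | (Z -> V)) -> Y)), ~(((~X | W) -> (~W -> ~W)) -> (~V & W))  //  ~~(~W & ((X | (Z -> V)) -> Y)), (((~X | W) -> (~W -> ~W)) -> (~V & W)).
  branch 1 (add ~(~W & ((X | (Z -> V)) -> Y)), ~(((~X | W) -> (~W -> ~W)) -> (~V & W))):
    ~(((~X | W) -> (~W -> ~W)) -> (~V & W)): α-rule — add ((~X | W) -> (~W -> ~W)), ~(~V & W).
    ~(~W & ((X | (Z -> V)) -> Y)): β-rule — branch into ~~W  //  ~((X | (Z -> V)) -> Y).
      branch 1.1 (add ~~W):
        ((~X | W) -> (~W -> ~W)): β-rule — branch into ~(~X | W)  //  (~W -> ~W).
          branch 1.1.1 (add ~(~X | W)):
            ~(~X | W): α-rule — add ~~X, ~W.
            × closes — contains both W and ~W.
          branch 1.1.2 (add (~W -> ~W)):
            ~(~V & W): β-rule — branch into ~~V  //  ~W.
              branch 1.1.2.1 (add ~~V):
                (~W -> ~W): β-rule — branch into ~~W  //  ~W.
                  branch 1.1.2.1.1 (add ~~W):
                    ○ open, literals {V=true, W=true}.
                  branch 1.1.2.1.2 (add ~W):
                    × closes — contains both W and ~W.
              branch 1.1.2.2 (add ~W):
                × closes — contains both W and ~W.
      branch 1.2 (add ~((X | (Z -> V)) -> Y)):
        ~((X | (Z -> V)) -> Y): α-rule — add (X | (Z -> V)), ~Y.
        ((~X | W) -> (~W -> ~W)): β-rule — branch into ~(~X | W)  //  (~W -> ~W).
          branch 1.2.1 (add ~(~X | W)):
            ~(~X | W): α-rule — add ~~X, ~W.
            ~(~V & W): β-rule — branch into ~~V  //  ~W.
              branch 1.2.1.1 (add ~~V):
                (X | (Z -> V)): β-rule — branch into X  //  (Z -> V).
                  branch 1.2.1.1.1 (add X):
                    ○ open, literals {V=true, W=false, X=true, Y=false}.
                  branch 1.2.1.1.2 (add (Z -> V)):
                    (Z -> V): β-rule — branch into ~Z  //  V.
                      branch 1.2.1.1.2.1 (add ~Z):
                        ○ open, literals {V=true, W=false, X=true, Y=false, Z=false}.
                      branch 1.2.1.1.2.2 (add V):
                        ○ open, literals {V=true, W=false, X=true, Y=false}.
              branch 1.2.1.2 (add ~W):
                (X | (Z -> V)): β-rule — branch into X  //  (Z -> V).
                  branch 1.2.1.2.1 (add X):
                    ○ open, literals {W=false, X=true, Y=false}.
                  branch 1.2.1.2.2 (add (Z -> V)):
                    (Z -> V): β-rule — branch into ~Z  //  V.
                      branch 1.2.1.2.2.1 (add ~Z):
                        ○ open, literals {W=false, X=true, Y=false, Z=false}.
                      branch 1.2.1.2.2.2 (add V):
                        ○ open, literals {V=true, W=false, X=true, Y=false}.
          branch 1.2.2 (add (~W -> ~W)):
            ~(~V & W): β-rule — branch into ~~V  //  ~W.
              branch 1.2.2.1 (add ~~V):
                (X | (Z -> V)): β-rule — branch into X  //  (Z -> V).
                  branch 1.2.2.1.1 (add X):
                    (~W -> ~W): β-rule — branch into ~~W  //  ~W.
                      branch 1.2.2.1.1.1 (add ~~W):
                        ○ open, literals {V=true, W=true, X=true, Y=false}.
                      branch 1.2.2.1.1.2 (add ~W):
                        ○ open, literals {V=true, W=false, X=true, Y=false}.
                  branch 1.2.2.1.2 (add (Z -> V)):
                    (~W -> ~W): β-rule — branch into ~~W  //  ~W.
                      branch 1.2.2.1.2.1 (add ~~W):
                        (Z -> V): β-rule — branch into ~Z  //  V.
                          branch 1.2.2.1.2.1.1 (add ~Z):
                            ○ open, literals {V=true, W=true, Y=false, Z=false}.
                          branch 1.2.2.1.2.1.2 (add V):
                            ○ open, literals {V=true, W=true, Y=false}.
                      branch 1.2.2.1.2.2 (add ~W):
                        (Z -> V): β-rule — branch into ~Z  //  V.
                          branch 1.2.2.1.2.2.1 (add ~Z):
                            ○ open, literals {V=true, W=false, Y=false, Z=false}.
                          branch 1.2.2.1.2.2.2 (add V):
                            ○ open, literals {V=true, W=false, Y=false}.
              branch 1.2.2.2 (add ~W):
                (X | (Z -> V)): β-rule — branch into X  //  (Z -> V).
                  branch 1.2.2.2.1 (add X):
                    (~W -> ~W): β-rule — branch into ~~W  //  ~W.
                      branch 1.2.2.2.1.1 (add ~~W):
                        × closes — contains both W and ~W.
                      branch 1.2.2.2.1.2 (add ~W):
                        ○ open, literals {W=false, X=true, Y=false}.
                  branch 1.2.2.2.2 (add (Z -> V)):
                    (~W -> ~W): β-rule — branch into ~~W  //  ~W.
                      branch 1.2.2.2.2.1 (add ~~W):
                        × closes — contains both W and ~W.
                      branch 1.2.2.2.2.2 (add ~W):
                        (Z -> V): β-rule — branch into ~Z  //  V.
                          branch 1.2.2.2.2.2.1 (add ~Z):
                            ○ open, literals {W=false, Y=false, Z=false}.
                          branch 1.2.2.2.2.2.2 (add V):
                            ○ open, literals {V=true, W=false, Y=false}.
  branch 2 (add ~~(~W & ((X | (Z -> V)) -> Y)), (((~X | W) -> (~W -> ~W)) -> (~V & W))):
    ~~(~W & ((X | (Z -> V)) -> Y)): α-rule — add ~W, ((X | (Z -> V)) -> Y).
    (((~X | W) -> (~W -> ~W)) -> (~V & W)): β-rule — branch into ~((~X | W) -> (~W -> ~W))  //  (~V & W).
      branch 2.1 (add ~((~X | W) -> (~W -> ~W))):
        ~((~X | W) -> (~W -> ~W)): α-rule — add (~X | W), ~(~W -> ~W).
        ~(~W -> ~W): α-rule — add ~W, ~~W.
        × closes — contains both W and ~W.
      branch 2.2 (add (~V & W)):
        (~V & W): α-rule — add ~V, W.
        × closes — contains both W and ~W.
7 branches closed, 16 open.
An open branch gives a countermodel: V=true, W=true (unmentioned atoms arbitrary); under it the original formula is false.

Not valid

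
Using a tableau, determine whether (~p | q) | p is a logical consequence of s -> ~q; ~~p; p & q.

Initial set: {(s -> ~q); ~~p; (p & q); ~((~p | q) | p)}.
~~p: drop double negation, giving p.
(p & q): α-rule — add p, q.
~((~p | q) | p): α-rule — add ~(~p | q), ~p.
× closes — contains both p and ~p.
All 1 branch closes.
Every branch closed, so the premises entail the conclusion.

Yes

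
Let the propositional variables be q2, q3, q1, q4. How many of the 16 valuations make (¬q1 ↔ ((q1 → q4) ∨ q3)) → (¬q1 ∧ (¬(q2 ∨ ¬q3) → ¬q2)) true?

Initial set: {((¬q1 ↔ ((q1 → q4) ∨ q3)) → (¬q1 ∧ (¬(q2 ∨ ¬q3) → ¬q2)))}.
((¬q1 ↔ ((q1 → q4) ∨ q3)) → (¬q1 ∧ (¬(q2 ∨ ¬q3) → ¬q2))): β-rule — branch into ¬(¬q1 ↔ ((q1 → q4) ∨ q3))  //  (¬q1 ∧ (¬(q2 ∨ ¬q3) → ¬q2)).
  branch 1 (add ¬(¬q1 ↔ ((q1 → q4) ∨ q3))):
    ¬(¬q1 ↔ ((q1 → q4) ∨ q3)): β-rule — branch into ¬q1, ¬((q1 → q4) ∨ q3)  //  ¬¬q1, ((q1 → q4) ∨ q3).
      branch 1.1 (add ¬q1, ¬((q1 → q4) ∨ q3)):
        ¬((q1 → q4) ∨ q3): α-rule — add ¬(q1 → q4), ¬q3.
        ¬(q1 → q4): α-rule — add q1, ¬q4.
        × closes — contains both q1 and ¬q1.
      branch 1.2 (add ¬¬q1, ((q1 → q4) ∨ q3)):
        ((q1 → q4) ∨ q3): β-rule — branch into (q1 → q4)  //  q3.
          branch 1.2.1 (add (q1 → q4)):
            (q1 → q4): β-rule — branch into ¬q1  //  q4.
              branch 1.2.1.1 (add ¬q1):
                × closes — contains both q1 and ¬q1.
              branch 1.2.1.2 (add q4):
                ○ open, literals {q1=true, q4=true}.
          branch 1.2.2 (add q3):
            ○ open, literals {q1=true, q3=true}.
  branch 2 (add (¬q1 ∧ (¬(q2 ∨ ¬q3) → ¬q2))):
    (¬q1 ∧ (¬(q2 ∨ ¬q3) → ¬q2)): α-rule — add ¬q1, (¬(q2 ∨ ¬q3) → ¬q2).
    (¬(q2 ∨ ¬q3) → ¬q2): β-rule — branch into ¬¬(q2 ∨ ¬q3)  //  ¬q2.
      branch 2.1 (add ¬¬(q2 ∨ ¬q3)):
        ¬¬(q2 ∨ ¬q3): β-rule — branch into q2  //  ¬q3.
          branch 2.1.1 (add q2):
            ○ open, literals {q1=false, q2=true}.
          branch 2.1.2 (add ¬q3):
            ○ open, literals {q1=false, q3=false}.
      branch 2.2 (add ¬q2):
        ○ open, literals {q1=false, q2=false}.
2 branches closed, 5 open.
Each open branch fixes some atoms; the unmentioned ones are free. Counting distinct full assignments: branch {q1=true, q4=true} (q2, q3) contributes 4 new; branch {q1=true, q3=true} (q2, q4) contributes 2 new; branch {q1=false, q2=true} (q3, q4) contributes 4 new; branch {q1=false, q3=false} (q2, q4) contributes 2 new; branch {q1=false, q2=false} (q3, q4) contributes 2 new. Total: 14.

14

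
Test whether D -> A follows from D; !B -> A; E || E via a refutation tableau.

No

Initial set: {D; (!B -> A); (E || E); !(D -> A)}.
!(D -> A): α-rule — add D, !A.
(!B -> A): β-rule — branch into !!B  //  A.
  branch 1 (add !!B):
    (E || E): β-rule — branch into E  //  E.
      branch 1.1 (add E):
        ○ open, literals {A=0, B=1, D=1, E=1}.
      branch 1.2 (add E):
        ○ open, literals {A=0, B=1, D=1, E=1}.
  branch 2 (add A):
    × closes — contains both A and !A.
1 branch closed, 2 open.
An open branch gives a countermodel: A=0, B=1, D=1, E=1 (unmentioned atoms arbitrary); the premises hold there but the conclusion fails.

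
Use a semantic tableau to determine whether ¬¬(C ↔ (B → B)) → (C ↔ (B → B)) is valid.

Valid

Assume the negation and expand:
Initial set: {¬(¬¬(C ↔ (B → B)) → (C ↔ (B → B)))}.
¬(¬¬(C ↔ (B → B)) → (C ↔ (B → B))): α-rule — add ¬¬(C ↔ (B → B)), ¬(C ↔ (B → B)).
¬¬(C ↔ (B → B)): drop double negation, giving (C ↔ (B → B)).
¬(C ↔ (B → B)): β-rule — branch into C, ¬(B → B)  //  ¬C, (B → B).
  branch 1 (add C, ¬(B → B)):
    ¬(B → B): α-rule — add B, ¬B.
    × closes — contains both B and ¬B.
  branch 2 (add ¬C, (B → B)):
    (C ↔ (B → B)): β-rule — branch into C, (B → B)  //  ¬C, ¬(B → B).
      branch 2.1 (add C, (B → B)):
        × closes — contains both C and ¬C.
      branch 2.2 (add ¬C, ¬(B → B)):
        ¬(B → B): α-rule — add B, ¬B.
        × closes — contains both B and ¬B.
All 3 branches close.
Every branch closed, so the negation is unsatisfiable and the formula is valid.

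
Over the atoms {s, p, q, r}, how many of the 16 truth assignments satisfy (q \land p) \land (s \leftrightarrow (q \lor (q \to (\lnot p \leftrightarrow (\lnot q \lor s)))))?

2

Initial set: {((q \land p) \land (s \leftrightarrow (q \lor (q \to (\lnot p \leftrightarrow (\lnot q \lor s))))))}.
((q \land p) \land (s \leftrightarrow (q \lor (q \to (\lnot p \leftrightarrow (\lnot q \lor s)))))): α-rule — add (q \land p), (s \leftrightarrow (q \lor (q \to (\lnot p \leftrightarrow (\lnot q \lor s))))).
(q \land p): α-rule — add q, p.
(s \leftrightarrow (q \lor (q \to (\lnot p \leftrightarrow (\lnot q \lor s))))): β-rule — branch into s, (q \lor (q \to (\lnot p \leftrightarrow (\lnot q \lor s))))  //  \lnot s, \lnot (q \lor (q \to (\lnot p \leftrightarrow (\lnot q \lor s)))).
  branch 1 (add s, (q \lor (q \to (\lnot p \leftrightarrow (\lnot q \lor s))))):
    (q \lor (q \to (\lnot p \leftrightarrow (\lnot q \lor s)))): β-rule — branch into q  //  (q \to (\lnot p \leftrightarrow (\lnot q \lor s))).
      branch 1.1 (add q):
        ○ open, literals {p=true, q=true, s=true}.
      branch 1.2 (add (q \to (\lnot p \leftrightarrow (\lnot q \lor s)))):
        (q \to (\lnot p \leftrightarrow (\lnot q \lor s))): β-rule — branch into \lnot q  //  (\lnot p \leftrightarrow (\lnot q \lor s)).
          branch 1.2.1 (add \lnot q):
            × closes — contains both q and \lnot q.
          branch 1.2.2 (add (\lnot p \leftrightarrow (\lnot q \lor s))):
            (\lnot p \leftrightarrow (\lnot q \lor s)): β-rule — branch into \lnot p, (\lnot q \lor s)  //  \lnot \lnot p, \lnot (\lnot q \lor s).
              branch 1.2.2.1 (add \lnot p, (\lnot q \lor s)):
                × closes — contains both p and \lnot p.
              branch 1.2.2.2 (add \lnot \lnot p, \lnot (\lnot q \lor s)):
                \lnot (\lnot q \lor s): α-rule — add \lnot \lnot q, \lnot s.
                × closes — contains both s and \lnot s.
  branch 2 (add \lnot s, \lnot (q \lor (q \to (\lnot p \leftrightarrow (\lnot q \lor s))))):
    \lnot (q \lor (q \to (\lnot p \leftrightarrow (\lnot q \lor s)))): α-rule — add \lnot q, \lnot (q \to (\lnot p \leftrightarrow (\lnot q \lor s))).
    × closes — contains both q and \lnot q.
4 branches closed, 1 open.
Each open branch fixes some atoms; the unmentioned ones are free. Counting distinct full assignments: branch {p=true, q=true, s=true} (r) contributes 2 new. Total: 2.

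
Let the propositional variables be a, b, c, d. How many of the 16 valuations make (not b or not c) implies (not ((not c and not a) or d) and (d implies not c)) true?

8

Initial set: {((not b or not c) implies (not ((not c and not a) or d) and (d implies not c)))}.
((not b or not c) implies (not ((not c and not a) or d) and (d implies not c))): β-rule — branch into not (not b or not c)  //  (not ((not c and not a) or d) and (d implies not c)).
  branch 1 (add not (not b or not c)):
    not (not b or not c): α-rule — add not not b, not not c.
    ○ open, literals {b=1, c=1}.
  branch 2 (add (not ((not c and not a) or d) and (d implies not c))):
    (not ((not c and not a) or d) and (d implies not c)): α-rule — add not ((not c and not a) or d), (d implies not c).
    not ((not c and not a) or d): α-rule — add not (not c and not a), not d.
    (d implies not c): β-rule — branch into not d  //  not c.
      branch 2.1 (add not d):
        not (not c and not a): β-rule — branch into not not c  //  not not a.
          branch 2.1.1 (add not not c):
            ○ open, literals {c=1, d=0}.
          branch 2.1.2 (add not not a):
            ○ open, literals {a=1, d=0}.
      branch 2.2 (add not c):
        not (not c and not a): β-rule — branch into not not c  //  not not a.
          branch 2.2.1 (add not not c):
            × closes — contains both c and not c.
          branch 2.2.2 (add not not a):
            ○ open, literals {a=1, c=0, d=0}.
1 branch closed, 4 open.
Each open branch fixes some atoms; the unmentioned ones are free. Counting distinct full assignments: branch {b=1, c=1} (a, d) contributes 4 new; branch {c=1, d=0} (a, b) contributes 2 new; branch {a=1, d=0} (b, c) contributes 2 new; branch {a=1, c=0, d=0} (b) contributes 0 new. Total: 8.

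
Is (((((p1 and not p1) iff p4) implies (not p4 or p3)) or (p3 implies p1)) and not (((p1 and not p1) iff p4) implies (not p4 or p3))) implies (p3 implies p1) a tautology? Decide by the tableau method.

Assume the negation and expand:
Initial set: {not ((((((p1 and not p1) iff p4) implies (not p4 or p3)) or (p3 implies p1)) and not (((p1 and not p1) iff p4) implies (not p4 or p3))) implies (p3 implies p1))}.
not ((((((p1 and not p1) iff p4) implies (not p4 or p3)) or (p3 implies p1)) and not (((p1 and not p1) iff p4) implies (not p4 or p3))) implies (p3 implies p1)): α-rule — add (((((p1 and not p1) iff p4) implies (not p4 or p3)) or (p3 implies p1)) and not (((p1 and not p1) iff p4) implies (not p4 or p3))), not (p3 implies p1).
(((((p1 and not p1) iff p4) implies (not p4 or p3)) or (p3 implies p1)) and not (((p1 and not p1) iff p4) implies (not p4 or p3))): α-rule — add ((((p1 and not p1) iff p4) implies (not p4 or p3)) or (p3 implies p1)), not (((p1 and not p1) iff p4) implies (not p4 or p3)).
not (p3 implies p1): α-rule — add p3, not p1.
not (((p1 and not p1) iff p4) implies (not p4 or p3)): α-rule — add ((p1 and not p1) iff p4), not (not p4 or p3).
not (not p4 or p3): α-rule — add not not p4, not p3.
× closes — contains both p3 and not p3.
All 1 branch closes.
Every branch closed, so the negation is unsatisfiable and the formula is valid.

Valid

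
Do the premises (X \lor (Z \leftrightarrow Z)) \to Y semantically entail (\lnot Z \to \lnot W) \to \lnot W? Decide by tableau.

No

Initial set: {T ((X \lor (Z \leftrightarrow Z)) \to Y); F ((\lnot Z \to \lnot W) \to \lnot W)}.
F ((\lnot Z \to \lnot W) \to \lnot W): α-rule — add T (\lnot Z \to \lnot W), F \lnot W.
T ((X \lor (Z \leftrightarrow Z)) \to Y): β-rule — branch into F (X \lor (Z \leftrightarrow Z))  //  T Y.
  branch 1 (add F (X \lor (Z \leftrightarrow Z))):
    F (X \lor (Z \leftrightarrow Z)): α-rule — add F X, F (Z \leftrightarrow Z).
    T (\lnot Z \to \lnot W): β-rule — branch into F \lnot Z  //  T \lnot W.
      branch 1.1 (add F \lnot Z):
        F (Z \leftrightarrow Z): β-rule — branch into T Z, F Z  //  F Z, T Z.
          branch 1.1.1 (add T Z, F Z):
            × closes — contains both Z and \lnot Z.
          branch 1.1.2 (add F Z, T Z):
            × closes — contains both Z and \lnot Z.
      branch 1.2 (add T \lnot W):
        × closes — contains both W and \lnot W.
  branch 2 (add T Y):
    T (\lnot Z \to \lnot W): β-rule — branch into F \lnot Z  //  T \lnot W.
      branch 2.1 (add F \lnot Z):
        ○ open, literals {W=true, Y=true, Z=true}.
      branch 2.2 (add T \lnot W):
        × closes — contains both W and \lnot W.
4 branches closed, 1 open.
An open branch gives a countermodel: W=true, Y=true, Z=true (unmentioned atoms arbitrary); the premises hold there but the conclusion fails.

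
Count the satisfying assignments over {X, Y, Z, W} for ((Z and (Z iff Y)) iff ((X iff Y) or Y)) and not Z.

Initial set: {T (((Z and (Z iff Y)) iff ((X iff Y) or Y)) and not Z)}.
T (((Z and (Z iff Y)) iff ((X iff Y) or Y)) and not Z): α-rule — add T ((Z and (Z iff Y)) iff ((X iff Y) or Y)), T not Z.
T ((Z and (Z iff Y)) iff ((X iff Y) or Y)): β-rule — branch into T (Z and (Z iff Y)), T ((X iff Y) or Y)  //  F (Z and (Z iff Y)), F ((X iff Y) or Y).
  branch 1 (add T (Z and (Z iff Y)), T ((X iff Y) or Y)):
    T (Z and (Z iff Y)): α-rule — add T Z, T (Z iff Y).
    × closes — contains both Z and not Z.
  branch 2 (add F (Z and (Z iff Y)), F ((X iff Y) or Y)):
    F ((X iff Y) or Y): α-rule — add F (X iff Y), F Y.
    F (Z and (Z iff Y)): β-rule — branch into F Z  //  F (Z iff Y).
      branch 2.1 (add F Z):
        F (X iff Y): β-rule — branch into T X, F Y  //  F X, T Y.
          branch 2.1.1 (add T X, F Y):
            ○ open, literals {X=1, Y=0, Z=0}.
          branch 2.1.2 (add F X, T Y):
            × closes — contains both Y and not Y.
      branch 2.2 (add F (Z iff Y)):
        F (X iff Y): β-rule — branch into T X, F Y  //  F X, T Y.
          branch 2.2.1 (add T X, F Y):
            F (Z iff Y): β-rule — branch into T Z, F Y  //  F Z, T Y.
              branch 2.2.1.1 (add T Z, F Y):
                × closes — contains both Z and not Z.
              branch 2.2.1.2 (add F Z, T Y):
                × closes — contains both Y and not Y.
          branch 2.2.2 (add F X, T Y):
            × closes — contains both Y and not Y.
5 branches closed, 1 open.
Each open branch fixes some atoms; the unmentioned ones are free. Counting distinct full assignments: branch {X=1, Y=0, Z=0} (W) contributes 2 new. Total: 2.

2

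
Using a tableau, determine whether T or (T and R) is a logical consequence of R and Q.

Initial set: {T (R and Q); F (T or (T and R))}.
T (R and Q): α-rule — add T R, T Q.
F (T or (T and R)): α-rule — add F T, F (T and R).
F (T and R): β-rule — branch into F T  //  F R.
  branch 1 (add F T):
    ○ open, literals {Q=1, R=1, T=0}.
  branch 2 (add F R):
    × closes — contains both R and not R.
1 branch closed, 1 open.
An open branch gives a countermodel: Q=1, R=1, T=0 (unmentioned atoms arbitrary); the premises hold there but the conclusion fails.

No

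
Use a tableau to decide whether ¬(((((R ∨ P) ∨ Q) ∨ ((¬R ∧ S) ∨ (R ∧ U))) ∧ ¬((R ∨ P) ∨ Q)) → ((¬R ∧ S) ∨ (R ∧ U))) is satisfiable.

Unsatisfiable

Initial set: {¬(((((R ∨ P) ∨ Q) ∨ ((¬R ∧ S) ∨ (R ∧ U))) ∧ ¬((R ∨ P) ∨ Q)) → ((¬R ∧ S) ∨ (R ∧ U)))}.
¬(((((R ∨ P) ∨ Q) ∨ ((¬R ∧ S) ∨ (R ∧ U))) ∧ ¬((R ∨ P) ∨ Q)) → ((¬R ∧ S) ∨ (R ∧ U))): α-rule — add ((((R ∨ P) ∨ Q) ∨ ((¬R ∧ S) ∨ (R ∧ U))) ∧ ¬((R ∨ P) ∨ Q)), ¬((¬R ∧ S) ∨ (R ∧ U)).
((((R ∨ P) ∨ Q) ∨ ((¬R ∧ S) ∨ (R ∧ U))) ∧ ¬((R ∨ P) ∨ Q)): α-rule — add (((R ∨ P) ∨ Q) ∨ ((¬R ∧ S) ∨ (R ∧ U))), ¬((R ∨ P) ∨ Q).
¬((¬R ∧ S) ∨ (R ∧ U)): α-rule — add ¬(¬R ∧ S), ¬(R ∧ U).
¬((R ∨ P) ∨ Q): α-rule — add ¬(R ∨ P), ¬Q.
¬(R ∨ P): α-rule — add ¬R, ¬P.
(((R ∨ P) ∨ Q) ∨ ((¬R ∧ S) ∨ (R ∧ U))): β-rule — branch into ((R ∨ P) ∨ Q)  //  ((¬R ∧ S) ∨ (R ∧ U)).
  branch 1 (add ((R ∨ P) ∨ Q)):
    ¬(¬R ∧ S): β-rule — branch into ¬¬R  //  ¬S.
      branch 1.1 (add ¬¬R):
        × closes — contains both R and ¬R.
      branch 1.2 (add ¬S):
        ¬(R ∧ U): β-rule — branch into ¬R  //  ¬U.
          branch 1.2.1 (add ¬R):
            ((R ∨ P) ∨ Q): β-rule — branch into (R ∨ P)  //  Q.
              branch 1.2.1.1 (add (R ∨ P)):
                (R ∨ P): β-rule — branch into R  //  P.
                  branch 1.2.1.1.1 (add R):
                    × closes — contains both R and ¬R.
                  branch 1.2.1.1.2 (add P):
                    × closes — contains both P and ¬P.
              branch 1.2.1.2 (add Q):
                × closes — contains both Q and ¬Q.
          branch 1.2.2 (add ¬U):
            ((R ∨ P) ∨ Q): β-rule — branch into (R ∨ P)  //  Q.
              branch 1.2.2.1 (add (R ∨ P)):
                (R ∨ P): β-rule — branch into R  //  P.
                  branch 1.2.2.1.1 (add R):
                    × closes — contains both R and ¬R.
                  branch 1.2.2.1.2 (add P):
                    × closes — contains both P and ¬P.
              branch 1.2.2.2 (add Q):
                × closes — contains both Q and ¬Q.
  branch 2 (add ((¬R ∧ S) ∨ (R ∧ U))):
    ¬(¬R ∧ S): β-rule — branch into ¬¬R  //  ¬S.
      branch 2.1 (add ¬¬R):
        × closes — contains both R and ¬R.
      branch 2.2 (add ¬S):
        ¬(R ∧ U): β-rule — branch into ¬R  //  ¬U.
          branch 2.2.1 (add ¬R):
            ((¬R ∧ S) ∨ (R ∧ U)): β-rule — branch into (¬R ∧ S)  //  (R ∧ U).
              branch 2.2.1.1 (add (¬R ∧ S)):
                (¬R ∧ S): α-rule — add ¬R, S.
                × closes — contains both S and ¬S.
              branch 2.2.1.2 (add (R ∧ U)):
                (R ∧ U): α-rule — add R, U.
                × closes — contains both R and ¬R.
          branch 2.2.2 (add ¬U):
            ((¬R ∧ S) ∨ (R ∧ U)): β-rule — branch into (¬R ∧ S)  //  (R ∧ U).
              branch 2.2.2.1 (add (¬R ∧ S)):
                (¬R ∧ S): α-rule — add ¬R, S.
                × closes — contains both S and ¬S.
              branch 2.2.2.2 (add (R ∧ U)):
                (R ∧ U): α-rule — add R, U.
                × closes — contains both R and ¬R.
All 12 branches close.
Every branch closed; the formula is unsatisfiable.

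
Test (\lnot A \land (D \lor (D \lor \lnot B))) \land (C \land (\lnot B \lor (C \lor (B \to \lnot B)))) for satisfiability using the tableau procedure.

Initial set: {((\lnot A \land (D \lor (D \lor \lnot B))) \land (C \land (\lnot B \lor (C \lor (B \to \lnot B)))))}.
((\lnot A \land (D \lor (D \lor \lnot B))) \land (C \land (\lnot B \lor (C \lor (B \to \lnot B))))): α-rule — add (\lnot A \land (D \lor (D \lor \lnot B))), (C \land (\lnot B \lor (C \lor (B \to \lnot B)))).
(\lnot A \land (D \lor (D \lor \lnot B))): α-rule — add \lnot A, (D \lor (D \lor \lnot B)).
(C \land (\lnot B \lor (C \lor (B \to \lnot B)))): α-rule — add C, (\lnot B \lor (C \lor (B \to \lnot B))).
(D \lor (D \lor \lnot B)): β-rule — branch into D  //  (D \lor \lnot B).
  branch 1 (add D):
    (\lnot B \lor (C \lor (B \to \lnot B))): β-rule — branch into \lnot B  //  (C \lor (B \to \lnot B)).
      branch 1.1 (add \lnot B):
        ○ open, literals {A=F, B=F, C=T, D=T}.
      branch 1.2 (add (C \lor (B \to \lnot B))):
        (C \lor (B \to \lnot B)): β-rule — branch into C  //  (B \to \lnot B).
          branch 1.2.1 (add C):
            ○ open, literals {A=F, C=T, D=T}.
          branch 1.2.2 (add (B \to \lnot B)):
            (B \to \lnot B): β-rule — branch into \lnot B  //  \lnot B.
              branch 1.2.2.1 (add \lnot B):
                ○ open, literals {A=F, B=F, C=T, D=T}.
              branch 1.2.2.2 (add \lnot B):
                ○ open, literals {A=F, B=F, C=T, D=T}.
  branch 2 (add (D \lor \lnot B)):
    (\lnot B \lor (C \lor (B \to \lnot B))): β-rule — branch into \lnot B  //  (C \lor (B \to \lnot B)).
      branch 2.1 (add \lnot B):
        (D \lor \lnot B): β-rule — branch into D  //  \lnot B.
          branch 2.1.1 (add D):
            ○ open, literals {A=F, B=F, C=T, D=T}.
          branch 2.1.2 (add \lnot B):
            ○ open, literals {A=F, B=F, C=T}.
      branch 2.2 (add (C \lor (B \to \lnot B))):
        (D \lor \lnot B): β-rule — branch into D  //  \lnot B.
          branch 2.2.1 (add D):
            (C \lor (B \to \lnot B)): β-rule — branch into C  //  (B \to \lnot B).
              branch 2.2.1.1 (add C):
                ○ open, literals {A=F, C=T, D=T}.
              branch 2.2.1.2 (add (B \to \lnot B)):
                (B \to \lnot B): β-rule — branch into \lnot B  //  \lnot B.
                  branch 2.2.1.2.1 (add \lnot B):
                    ○ open, literals {A=F, B=F, C=T, D=T}.
                  branch 2.2.1.2.2 (add \lnot B):
                    ○ open, literals {A=F, B=F, C=T, D=T}.
          branch 2.2.2 (add \lnot B):
            (C \lor (B \to \lnot B)): β-rule — branch into C  //  (B \to \lnot B).
              branch 2.2.2.1 (add C):
                ○ open, literals {A=F, B=F, C=T}.
              branch 2.2.2.2 (add (B \to \lnot B)):
                (B \to \lnot B): β-rule — branch into \lnot B  //  \lnot B.
                  branch 2.2.2.2.1 (add \lnot B):
                    ○ open, literals {A=F, B=F, C=T}.
                  branch 2.2.2.2.2 (add \lnot B):
                    ○ open, literals {A=F, B=F, C=T}.
0 branches closed, 12 open.
An open branch gives a satisfying assignment: A=F, B=F, C=T, D=T.

Satisfiable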